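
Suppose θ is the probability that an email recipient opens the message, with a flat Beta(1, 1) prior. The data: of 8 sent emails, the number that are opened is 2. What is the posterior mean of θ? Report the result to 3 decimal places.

Posterior mean ≈ 0.300

The binomial likelihood is conjugate to the Beta prior: with 2 successes and 6 failures, the posterior is Beta(1+2, 1+6) = Beta(3, 7).
E[θ | data] = 3/(3+7) = 0.300.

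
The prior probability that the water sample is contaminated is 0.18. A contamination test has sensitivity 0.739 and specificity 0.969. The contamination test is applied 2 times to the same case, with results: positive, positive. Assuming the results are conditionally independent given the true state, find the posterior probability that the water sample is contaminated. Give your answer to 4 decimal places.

Posterior P(H) ≈ 0.9920

Let H be the event that the water sample is contaminated; start with P(H) = 0.18. P('positive'|H) = 0.739, P('positive'|¬H) = 0.031.
Update on result 1 ('positive'): P(H) ← 0.739·0.1800 / (0.739·0.1800 + 0.031·0.8200) = 0.13302/0.15844 = 0.8396.
Update on result 2 ('positive'): P(H) ← 0.739·0.8396 / (0.739·0.8396 + 0.031·0.1604) = 0.62044/0.62541 = 0.9920.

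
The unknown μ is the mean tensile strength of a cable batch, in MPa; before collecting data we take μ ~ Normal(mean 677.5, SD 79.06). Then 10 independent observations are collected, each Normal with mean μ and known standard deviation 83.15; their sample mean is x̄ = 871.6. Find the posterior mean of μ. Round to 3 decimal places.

Prior precision 1/τ₀² = 1/79.06² = 0.00015999; data precision n/σ² = 10/83.15² = 0.00144636.
Posterior precision = 0.00015999 + 0.00144636 = 0.00160634.
Posterior mean = (0.00015999·677.5 + 0.00144636·871.6) / 0.00160634 = 852.268.

Posterior mean ≈ 852.268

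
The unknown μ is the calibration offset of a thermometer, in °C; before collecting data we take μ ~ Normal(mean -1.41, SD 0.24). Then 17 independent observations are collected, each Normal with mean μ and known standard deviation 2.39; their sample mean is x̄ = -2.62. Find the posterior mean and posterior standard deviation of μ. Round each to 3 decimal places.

Prior precision 1/τ₀² = 1/0.24² = 17.3611; data precision n/σ² = 17/2.39² = 2.97614.
Posterior precision = 17.3611 + 2.97614 = 20.3372, giving posterior SD = 1/√20.3372 = 0.222.
Posterior mean = (17.3611·-1.41 + 2.97614·-2.62) / 20.3372 = -1.587.

Posterior mean ≈ -1.587; posterior SD ≈ 0.222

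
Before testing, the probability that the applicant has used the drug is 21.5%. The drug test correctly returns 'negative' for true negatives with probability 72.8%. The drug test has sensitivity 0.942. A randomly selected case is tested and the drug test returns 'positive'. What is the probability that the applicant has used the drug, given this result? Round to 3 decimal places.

P(H | E) ≈ 0.487

Let H be the event that the applicant has used the drug. P(H) = 0.215, so P(¬H) = 0.785. With E the 'positive' result, P(E|H) = 0.942 and P(E|¬H) = 0.272.
P(E) = 0.942·0.215 + 0.272·0.785 = 0.20253 + 0.21352 = 0.41605.
By Bayes' theorem, P(H|E) = 0.20253 / 0.41605 = 0.487.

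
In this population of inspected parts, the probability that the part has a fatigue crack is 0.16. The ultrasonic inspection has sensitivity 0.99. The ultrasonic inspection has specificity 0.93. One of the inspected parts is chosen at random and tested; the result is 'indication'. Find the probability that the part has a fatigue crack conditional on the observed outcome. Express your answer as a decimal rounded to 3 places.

Let H be the event that the part has a fatigue crack. P(H) = 0.16, so P(¬H) = 0.84. With E the 'indication' result, P(E|H) = 0.99 and P(E|¬H) = 0.07.
P(E) = 0.99·0.16 + 0.07·0.84 = 0.15840 + 0.058800 = 0.21720.
By Bayes' theorem, P(H|E) = 0.15840 / 0.21720 = 0.729.

P(H | E) ≈ 0.729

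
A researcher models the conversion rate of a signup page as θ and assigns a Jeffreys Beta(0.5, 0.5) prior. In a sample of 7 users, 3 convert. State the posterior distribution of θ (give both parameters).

The binomial likelihood is conjugate to the Beta prior: with 3 successes and 4 failures, the posterior is Beta(0.5+3, 0.5+4) = Beta(3.5, 4.5).

Posterior: Beta(3.5, 4.5)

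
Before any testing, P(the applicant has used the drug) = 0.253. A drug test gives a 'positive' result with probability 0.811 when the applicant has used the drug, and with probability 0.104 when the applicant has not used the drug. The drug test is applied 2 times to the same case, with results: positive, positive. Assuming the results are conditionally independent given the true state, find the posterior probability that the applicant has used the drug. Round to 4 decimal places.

Posterior P(H) ≈ 0.9537

Let H be the event that the applicant has used the drug; start with P(H) = 0.253. P('positive'|H) = 0.811, P('positive'|¬H) = 0.104.
Update on result 1 ('positive'): P(H) ← 0.811·0.2530 / (0.811·0.2530 + 0.104·0.7470) = 0.20518/0.28287 = 0.7254.
Update on result 2 ('positive'): P(H) ← 0.811·0.7254 / (0.811·0.7254 + 0.104·0.2746) = 0.58827/0.61683 = 0.9537.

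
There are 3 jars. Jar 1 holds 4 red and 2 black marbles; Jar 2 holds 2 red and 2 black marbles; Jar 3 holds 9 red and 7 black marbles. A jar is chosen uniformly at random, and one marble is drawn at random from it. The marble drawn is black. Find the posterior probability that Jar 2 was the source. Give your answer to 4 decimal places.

Posterior probability ≈ 0.3934

P(black|Jar 1) = 0.3333; P(black|Jar 2) = 0.5; P(black|Jar 3) = 0.4375.
Prior × likelihood for each source: 0.333333·0.3333=0.1111, 0.333333·0.5=0.1667, 0.333333·0.4375=0.1458. Summing gives P(black) = 0.42361.
P(Jar 2 | black) = 0.1667 / 0.42361 = 0.3934.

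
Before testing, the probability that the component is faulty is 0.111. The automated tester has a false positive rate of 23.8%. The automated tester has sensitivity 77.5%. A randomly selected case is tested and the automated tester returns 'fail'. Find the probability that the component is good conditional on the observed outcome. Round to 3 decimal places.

P(¬H | E) ≈ 0.711

Write H for 'the component is faulty'. Prior odds H:¬H = 0.111/0.889 = 0.12486. For the 'fail' outcome, the likelihood ratio is 0.775/0.238 = 3.2563.
Posterior odds = 0.12486 × 3.2563 = 0.40658, so P(H|E) = 0.40658/(1+0.40658) = 0.289. Then P(¬H|E) = 1 − 0.289 = 0.711.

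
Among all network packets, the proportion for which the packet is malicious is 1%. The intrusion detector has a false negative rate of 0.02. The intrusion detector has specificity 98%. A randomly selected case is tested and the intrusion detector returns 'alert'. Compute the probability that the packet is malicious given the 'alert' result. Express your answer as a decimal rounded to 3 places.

Write H for 'the packet is malicious'. Prior odds H:¬H = 0.01/0.99 = 0.010101. For the 'alert' outcome, the likelihood ratio is 0.98/0.02 = 49.000.
Posterior odds = 0.010101 × 49.000 = 0.49495, so P(H|E) = 0.49495/(1+0.49495) = 0.331.

P(H | E) ≈ 0.331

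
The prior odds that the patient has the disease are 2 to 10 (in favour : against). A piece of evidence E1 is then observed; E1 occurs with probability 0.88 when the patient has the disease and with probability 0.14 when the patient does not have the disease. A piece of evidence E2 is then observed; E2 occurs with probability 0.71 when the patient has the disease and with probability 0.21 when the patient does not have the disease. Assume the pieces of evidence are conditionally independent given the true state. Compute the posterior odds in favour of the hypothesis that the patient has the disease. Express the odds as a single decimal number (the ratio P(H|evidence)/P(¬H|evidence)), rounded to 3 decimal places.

Posterior odds ≈ 4.250

Prior odds = 2/10 = 0.20000. In log-odds, ln(0.20000) = -1.6094.
Add log likelihood ratios: ln(6.2857) + ln(3.3810) = 3.0564.
Posterior log-odds = 1.4470, so posterior odds = exp(1.4470) = 4.2503.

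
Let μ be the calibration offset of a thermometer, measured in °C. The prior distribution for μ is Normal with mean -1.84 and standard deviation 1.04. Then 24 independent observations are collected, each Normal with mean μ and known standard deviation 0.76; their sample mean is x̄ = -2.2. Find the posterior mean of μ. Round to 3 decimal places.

Posterior mean ≈ -2.192

With known σ, the Normal prior is conjugate. Weight on the data is w = (n/σ²)/(n/σ² + 1/τ₀²) = 41.5512/(41.5512+0.924556) = 0.97823.
Posterior mean = w·x̄ + (1−w)·μ₀ = 0.97823·-2.2 + 0.021767·-1.84 = -2.192.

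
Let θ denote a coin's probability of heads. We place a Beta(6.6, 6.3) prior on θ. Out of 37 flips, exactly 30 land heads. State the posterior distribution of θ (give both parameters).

The binomial likelihood is conjugate to the Beta prior: with 30 successes and 7 failures, the posterior is Beta(6.6+30, 6.3+7) = Beta(36.6, 13.3).

Posterior: Beta(36.6, 13.3)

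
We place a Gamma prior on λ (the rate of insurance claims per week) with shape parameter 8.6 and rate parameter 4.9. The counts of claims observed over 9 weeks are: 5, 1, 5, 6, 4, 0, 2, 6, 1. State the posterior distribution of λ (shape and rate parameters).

Total count ∑xᵢ = 30 over n = 9 weeks.
Gamma is conjugate to the Poisson likelihood: posterior is Gamma(shape = 8.6+30 = 38.6, rate = 4.9+9 = 13.9).

Posterior: Gamma(shape=38.6, rate=13.9)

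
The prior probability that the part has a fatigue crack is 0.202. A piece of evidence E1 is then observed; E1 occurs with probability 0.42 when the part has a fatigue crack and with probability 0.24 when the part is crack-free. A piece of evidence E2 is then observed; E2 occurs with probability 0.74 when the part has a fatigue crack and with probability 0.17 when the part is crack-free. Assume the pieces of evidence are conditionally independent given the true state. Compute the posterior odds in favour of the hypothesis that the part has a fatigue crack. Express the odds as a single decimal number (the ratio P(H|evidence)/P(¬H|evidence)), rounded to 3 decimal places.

Posterior odds ≈ 1.928

Prior odds = 0.202/(1−0.202) = 0.25313. In log-odds, ln(0.25313) = -1.3738.
Add log likelihood ratios: ln(1.7500) + ln(4.3529) = 2.0305.
Posterior log-odds = 0.65663, so posterior odds = exp(0.65663) = 1.9283.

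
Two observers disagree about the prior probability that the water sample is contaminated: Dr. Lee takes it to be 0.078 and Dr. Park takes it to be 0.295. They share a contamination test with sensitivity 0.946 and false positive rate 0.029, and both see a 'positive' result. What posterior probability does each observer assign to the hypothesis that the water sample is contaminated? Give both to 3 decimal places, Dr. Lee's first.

P('+'|H) = 0.946, P('+'|¬H) = 0.029.
Dr. Lee: numerator 0.946·0.078 = 0.073788; evidence = 0.073788+0.029·0.922 = 0.10053; posterior = 0.734.
Dr. Park: numerator 0.946·0.295 = 0.27907; evidence = 0.27907+0.029·0.705 = 0.29951; posterior = 0.932.

Dr. Lee: 0.734; Dr. Park: 0.932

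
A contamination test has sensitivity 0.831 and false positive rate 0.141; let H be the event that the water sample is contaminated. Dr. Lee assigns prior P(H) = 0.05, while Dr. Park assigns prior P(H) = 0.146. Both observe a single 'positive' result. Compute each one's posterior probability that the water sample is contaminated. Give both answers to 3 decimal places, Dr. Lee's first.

P('+'|H) = 0.831, P('+'|¬H) = 0.141.
Dr. Lee: numerator 0.831·0.05 = 0.041550; evidence = 0.041550+0.141·0.95 = 0.17550; posterior = 0.237.
Dr. Park: numerator 0.831·0.146 = 0.12133; evidence = 0.12133+0.141·0.854 = 0.24174; posterior = 0.502.

Dr. Lee: 0.237; Dr. Park: 0.502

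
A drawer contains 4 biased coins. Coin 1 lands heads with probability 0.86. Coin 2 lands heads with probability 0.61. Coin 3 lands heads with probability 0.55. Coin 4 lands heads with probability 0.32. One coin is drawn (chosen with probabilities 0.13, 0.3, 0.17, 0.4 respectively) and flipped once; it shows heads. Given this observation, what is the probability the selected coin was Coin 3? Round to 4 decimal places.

Tabulate prior·likelihood by source: [1] prior 0.13, lik 0.86, product 0.1118; [2] prior 0.3, lik 0.61, product 0.1830; [3] prior 0.17, lik 0.55, product 0.09350; [4] prior 0.4, lik 0.32, product 0.1280.
Normalizing constant = 0.51630; the posterior for Coin 3 is its product over the sum, 0.09350/0.51630 = 0.1811.

Posterior probability ≈ 0.1811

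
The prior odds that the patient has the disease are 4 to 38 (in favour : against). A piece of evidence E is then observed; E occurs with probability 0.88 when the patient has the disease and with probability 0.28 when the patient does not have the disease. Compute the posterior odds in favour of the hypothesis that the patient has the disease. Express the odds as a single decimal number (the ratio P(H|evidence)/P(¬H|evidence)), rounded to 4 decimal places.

Prior odds = 4/38 = 0.10526.
Likelihood ratio for E = 0.88/0.28 = 3.1429.
Posterior odds = prior odds × LR = 0.33083.

Posterior odds ≈ 0.3308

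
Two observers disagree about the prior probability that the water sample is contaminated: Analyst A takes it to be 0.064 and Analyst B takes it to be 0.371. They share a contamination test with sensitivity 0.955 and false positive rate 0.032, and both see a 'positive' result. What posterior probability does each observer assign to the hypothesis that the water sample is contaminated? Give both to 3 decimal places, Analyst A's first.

P('+'|H) = 0.955, P('+'|¬H) = 0.032.
Analyst A: numerator 0.955·0.064 = 0.061120; evidence = 0.061120+0.032·0.936 = 0.091072; posterior = 0.671.
Analyst B: numerator 0.955·0.371 = 0.35430; evidence = 0.35430+0.032·0.629 = 0.37443; posterior = 0.946.

Analyst A: 0.671; Analyst B: 0.946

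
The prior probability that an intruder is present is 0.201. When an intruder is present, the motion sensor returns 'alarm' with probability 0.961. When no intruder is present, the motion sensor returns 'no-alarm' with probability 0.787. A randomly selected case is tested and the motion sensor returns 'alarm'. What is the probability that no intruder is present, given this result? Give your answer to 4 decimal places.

Write H for 'an intruder is present'. Prior odds H:¬H = 0.201/0.799 = 0.25156. For the 'alarm' outcome, the likelihood ratio is 0.961/0.213 = 4.5117.
Posterior odds = 0.25156 × 4.5117 = 1.1350, so P(H|E) = 1.1350/(1+1.1350) = 0.5316. Then P(¬H|E) = 1 − 0.5316 = 0.4684.

P(¬H | E) ≈ 0.4684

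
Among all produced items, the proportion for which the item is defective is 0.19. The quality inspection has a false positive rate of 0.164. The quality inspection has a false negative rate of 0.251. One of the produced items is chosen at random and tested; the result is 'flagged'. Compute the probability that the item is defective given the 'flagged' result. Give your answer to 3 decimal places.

P(H | E) ≈ 0.517

Let H be the event that the item is defective. P(H) = 0.19, so P(¬H) = 0.81. With E the 'flagged' result, P(E|H) = 0.749 and P(E|¬H) = 0.164.
P(E) = 0.749·0.19 + 0.164·0.81 = 0.14231 + 0.13284 = 0.27515.
By Bayes' theorem, P(H|E) = 0.14231 / 0.27515 = 0.517.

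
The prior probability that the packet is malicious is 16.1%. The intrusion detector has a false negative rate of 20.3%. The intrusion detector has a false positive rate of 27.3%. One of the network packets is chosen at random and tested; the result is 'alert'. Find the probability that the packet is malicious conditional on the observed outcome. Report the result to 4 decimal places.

P(H | E) ≈ 0.3591

Let H be the event that the packet is malicious. P(H) = 0.161, so P(¬H) = 0.839. With E the 'alert' result, P(E|H) = 0.797 and P(E|¬H) = 0.273.
P(E) = 0.797·0.161 + 0.273·0.839 = 0.12832 + 0.22905 = 0.35736.
By Bayes' theorem, P(H|E) = 0.12832 / 0.35736 = 0.3591.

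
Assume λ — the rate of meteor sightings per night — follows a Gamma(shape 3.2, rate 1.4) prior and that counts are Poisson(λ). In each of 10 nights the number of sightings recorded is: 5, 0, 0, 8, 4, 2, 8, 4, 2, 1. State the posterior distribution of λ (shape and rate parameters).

Total count ∑xᵢ = 34 over n = 10 nights.
Gamma is conjugate to the Poisson likelihood: posterior is Gamma(shape = 3.2+34 = 37.2, rate = 1.4+10 = 11.4).

Posterior: Gamma(shape=37.2, rate=11.4)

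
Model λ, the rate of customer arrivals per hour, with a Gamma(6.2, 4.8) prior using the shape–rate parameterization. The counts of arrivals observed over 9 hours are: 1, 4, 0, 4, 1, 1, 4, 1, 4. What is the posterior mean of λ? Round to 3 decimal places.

Total count ∑xᵢ = 20 over n = 9 hours.
Gamma is conjugate to the Poisson likelihood: posterior is Gamma(shape = 6.2+20 = 26.2, rate = 4.8+9 = 13.8).
Posterior mean = shape/rate = 26.2/13.8 = 1.899.

Posterior mean ≈ 1.899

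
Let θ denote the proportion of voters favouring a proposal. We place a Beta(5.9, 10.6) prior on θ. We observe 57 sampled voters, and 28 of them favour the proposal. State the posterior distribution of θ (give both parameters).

The binomial likelihood is conjugate to the Beta prior: with 28 successes and 29 failures, the posterior is Beta(5.9+28, 10.6+29) = Beta(33.9, 39.6).

Posterior: Beta(33.9, 39.6)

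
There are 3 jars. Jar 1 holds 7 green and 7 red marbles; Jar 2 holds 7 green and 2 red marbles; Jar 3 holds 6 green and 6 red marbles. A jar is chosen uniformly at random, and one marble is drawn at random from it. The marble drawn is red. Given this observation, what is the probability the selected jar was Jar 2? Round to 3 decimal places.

Posterior probability ≈ 0.182

P(red|Jar 1) = 0.5; P(red|Jar 2) = 0.2222; P(red|Jar 3) = 0.5.
Prior × likelihood for each source: 0.333333·0.5=0.1667, 0.333333·0.2222=0.07407, 0.333333·0.5=0.1667. Summing gives P(red) = 0.40741.
P(Jar 2 | red) = 0.07407 / 0.40741 = 0.182.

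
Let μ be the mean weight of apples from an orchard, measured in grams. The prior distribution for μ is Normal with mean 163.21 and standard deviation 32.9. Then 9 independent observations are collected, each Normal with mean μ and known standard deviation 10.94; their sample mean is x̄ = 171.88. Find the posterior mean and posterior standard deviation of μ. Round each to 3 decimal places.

Prior precision 1/τ₀² = 1/32.9² = 0.00092386; data precision n/σ² = 9/10.94² = 0.0751983.
Posterior precision = 0.00092386 + 0.0751983 = 0.0761221, giving posterior SD = 1/√0.0761221 = 3.624.
Posterior mean = (0.00092386·163.21 + 0.0751983·171.88) / 0.0761221 = 171.775.

Posterior mean ≈ 171.775; posterior SD ≈ 3.624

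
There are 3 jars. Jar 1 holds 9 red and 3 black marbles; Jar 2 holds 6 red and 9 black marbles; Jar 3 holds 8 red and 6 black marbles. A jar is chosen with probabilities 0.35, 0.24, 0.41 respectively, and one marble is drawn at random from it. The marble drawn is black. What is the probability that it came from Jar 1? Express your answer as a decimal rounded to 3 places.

Posterior probability ≈ 0.215

Tabulate prior·likelihood by source: [1] prior 0.35, lik 0.25, product 0.08750; [2] prior 0.24, lik 0.6, product 0.1440; [3] prior 0.41, lik 0.4286, product 0.1757.
Normalizing constant = 0.40721; the posterior for Jar 1 is its product over the sum, 0.08750/0.40721 = 0.215.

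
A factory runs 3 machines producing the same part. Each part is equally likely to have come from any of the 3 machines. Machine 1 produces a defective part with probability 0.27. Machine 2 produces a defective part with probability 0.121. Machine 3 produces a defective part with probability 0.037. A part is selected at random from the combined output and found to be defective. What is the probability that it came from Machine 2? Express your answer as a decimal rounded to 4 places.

Tabulate prior·likelihood by source: [1] prior 0.333333, lik 0.27, product 0.09000; [2] prior 0.333333, lik 0.121, product 0.04033; [3] prior 0.333333, lik 0.037, product 0.01233.
Normalizing constant = 0.14267; the posterior for Machine 2 is its product over the sum, 0.04033/0.14267 = 0.2827.

Posterior probability ≈ 0.2827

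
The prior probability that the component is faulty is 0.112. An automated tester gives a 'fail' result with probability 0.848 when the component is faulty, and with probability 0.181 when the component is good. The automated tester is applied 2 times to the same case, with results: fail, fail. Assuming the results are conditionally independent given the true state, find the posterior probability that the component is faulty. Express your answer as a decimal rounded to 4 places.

Let H be the event that the component is faulty; start with P(H) = 0.112. P('fail'|H) = 0.848, P('fail'|¬H) = 0.181.
Update on result 1 ('fail'): P(H) ← 0.848·0.1120 / (0.848·0.1120 + 0.181·0.8880) = 0.094976/0.25570 = 0.3714.
Update on result 2 ('fail'): P(H) ← 0.848·0.3714 / (0.848·0.3714 + 0.181·0.6286) = 0.31497/0.42874 = 0.7346.

Posterior P(H) ≈ 0.7346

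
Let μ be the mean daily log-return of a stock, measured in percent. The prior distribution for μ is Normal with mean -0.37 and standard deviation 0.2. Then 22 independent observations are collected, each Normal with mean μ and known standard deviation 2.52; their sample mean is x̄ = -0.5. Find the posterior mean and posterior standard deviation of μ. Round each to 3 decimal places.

Posterior mean ≈ -0.386; posterior SD ≈ 0.187

With known σ, the Normal prior is conjugate. Weight on the data is w = (n/σ²)/(n/σ² + 1/τ₀²) = 3.46435/(3.46435+25.0000) = 0.12171.
Posterior mean = w·x̄ + (1−w)·μ₀ = 0.12171·-0.5 + 0.87829·-0.37 = -0.386. Posterior variance = 1/(3.46435+25.0000) = 0.0351317, so SD = 0.187.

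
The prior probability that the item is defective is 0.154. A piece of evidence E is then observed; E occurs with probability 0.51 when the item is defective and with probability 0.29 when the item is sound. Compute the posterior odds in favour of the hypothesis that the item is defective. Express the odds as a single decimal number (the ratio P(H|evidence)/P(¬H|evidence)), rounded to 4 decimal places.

Posterior odds ≈ 0.3201

Prior odds = 0.154/(1−0.154) = 0.18203.
Likelihood ratio for E = 0.51/0.29 = 1.7586.
Posterior odds = prior odds × LR = 0.32013.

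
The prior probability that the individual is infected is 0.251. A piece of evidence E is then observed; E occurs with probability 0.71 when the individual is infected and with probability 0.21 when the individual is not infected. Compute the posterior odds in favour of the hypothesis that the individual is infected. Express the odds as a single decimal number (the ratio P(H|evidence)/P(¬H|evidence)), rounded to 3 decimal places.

Posterior odds ≈ 1.133

Prior odds = 0.251/(1−0.251) = 0.33511. In log-odds, ln(0.33511) = -1.0933.
Add log likelihood ratio: ln(3.3810) = 1.2182.
Posterior log-odds = 0.12487, so posterior odds = exp(0.12487) = 1.1330.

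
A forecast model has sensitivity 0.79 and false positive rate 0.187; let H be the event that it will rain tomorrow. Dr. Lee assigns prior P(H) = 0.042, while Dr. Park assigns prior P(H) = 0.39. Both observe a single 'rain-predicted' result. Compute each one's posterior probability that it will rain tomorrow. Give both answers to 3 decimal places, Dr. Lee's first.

The likelihood ratio for a 'rain-predicted' result is 0.79/0.187 = 4.2246.
Dr. Lee: prior odds 0.042/0.958 = 0.043841; posterior odds 0.18521; posterior probability 0.156.
Dr. Park: prior odds 0.39/0.61 = 0.63934; posterior odds 2.7010; posterior probability 0.730.

Dr. Lee: 0.156; Dr. Park: 0.730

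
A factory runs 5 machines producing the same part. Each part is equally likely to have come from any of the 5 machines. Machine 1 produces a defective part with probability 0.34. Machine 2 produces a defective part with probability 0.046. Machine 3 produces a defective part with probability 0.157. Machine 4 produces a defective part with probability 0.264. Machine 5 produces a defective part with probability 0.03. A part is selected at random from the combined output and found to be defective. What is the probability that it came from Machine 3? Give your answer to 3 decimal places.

Tabulate prior·likelihood by source: [1] prior 0.2, lik 0.34, product 0.06800; [2] prior 0.2, lik 0.046, product 0.009200; [3] prior 0.2, lik 0.157, product 0.03140; [4] prior 0.2, lik 0.264, product 0.05280; [5] prior 0.2, lik 0.03, product 0.006000.
Normalizing constant = 0.16740; the posterior for Machine 3 is its product over the sum, 0.03140/0.16740 = 0.188.

Posterior probability ≈ 0.188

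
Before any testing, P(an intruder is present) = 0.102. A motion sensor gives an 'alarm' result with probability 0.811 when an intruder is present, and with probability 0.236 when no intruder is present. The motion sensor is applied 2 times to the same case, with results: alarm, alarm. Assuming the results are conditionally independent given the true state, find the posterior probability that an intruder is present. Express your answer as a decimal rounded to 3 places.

Posterior P(H) ≈ 0.573

With H the event that an intruder is present, the joint likelihood of the observed sequence is P(data|H) = 0.811·0.811 = 0.65772 and P(data|¬H) = 0.236·0.236 = 0.055696.
Bayes: P(H|data) = 0.102·0.65772 / (0.102·0.65772 + 0.898·0.055696) = 0.067088/0.11710 = 0.5729.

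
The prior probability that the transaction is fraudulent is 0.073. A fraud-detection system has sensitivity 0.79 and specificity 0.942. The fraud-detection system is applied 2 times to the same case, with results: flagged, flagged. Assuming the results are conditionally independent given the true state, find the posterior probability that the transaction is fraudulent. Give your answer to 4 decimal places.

Posterior P(H) ≈ 0.9359

With H the event that the transaction is fraudulent, the joint likelihood of the observed sequence is P(data|H) = 0.79·0.79 = 0.62410 and P(data|¬H) = 0.058·0.058 = 0.0033640.
Bayes: P(H|data) = 0.073·0.62410 / (0.073·0.62410 + 0.927·0.0033640) = 0.045559/0.048678 = 0.9359.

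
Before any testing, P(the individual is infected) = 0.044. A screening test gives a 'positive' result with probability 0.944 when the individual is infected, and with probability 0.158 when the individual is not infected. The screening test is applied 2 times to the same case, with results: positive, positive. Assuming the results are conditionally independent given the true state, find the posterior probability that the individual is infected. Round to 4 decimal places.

Posterior P(H) ≈ 0.6216

Let H be the event that the individual is infected; start with P(H) = 0.044. P('positive'|H) = 0.944, P('positive'|¬H) = 0.158.
Update on result 1 ('positive'): P(H) ← 0.944·0.0440 / (0.944·0.0440 + 0.158·0.9560) = 0.041536/0.19258 = 0.2157.
Update on result 2 ('positive'): P(H) ← 0.944·0.2157 / (0.944·0.2157 + 0.158·0.7843) = 0.20360/0.32752 = 0.6216.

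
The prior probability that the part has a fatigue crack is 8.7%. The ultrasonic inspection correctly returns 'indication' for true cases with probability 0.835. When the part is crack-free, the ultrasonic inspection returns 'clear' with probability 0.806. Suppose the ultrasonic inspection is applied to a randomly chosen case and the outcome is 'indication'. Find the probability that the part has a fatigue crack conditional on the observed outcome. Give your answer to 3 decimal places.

P(H | E) ≈ 0.291

Let H be the event that the part has a fatigue crack. P(H) = 0.087, so P(¬H) = 0.913. With E the 'indication' result, P(E|H) = 0.835 and P(E|¬H) = 0.194.
P(E) = 0.835·0.087 + 0.194·0.913 = 0.072645 + 0.17712 = 0.24977.
By Bayes' theorem, P(H|E) = 0.072645 / 0.24977 = 0.291.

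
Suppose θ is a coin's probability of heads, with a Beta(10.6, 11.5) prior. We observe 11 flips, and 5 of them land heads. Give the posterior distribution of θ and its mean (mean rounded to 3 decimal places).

Posterior: Beta(15.6, 17.5); mean ≈ 0.471

The binomial likelihood is conjugate to the Beta prior: with 5 successes and 6 failures, the posterior is Beta(10.6+5, 11.5+6) = Beta(15.6, 17.5).
Posterior mean = α/(α+β) = 15.6/33.1 = 0.471.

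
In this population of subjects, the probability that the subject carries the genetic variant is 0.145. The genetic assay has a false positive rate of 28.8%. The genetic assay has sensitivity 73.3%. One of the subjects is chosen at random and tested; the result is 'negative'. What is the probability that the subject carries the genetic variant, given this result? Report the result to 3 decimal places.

Write H for 'the subject carries the genetic variant'. Prior odds H:¬H = 0.145/0.855 = 0.16959. For the 'negative' outcome, the likelihood ratio is 0.267/0.712 = 0.37500.
Posterior odds = 0.16959 × 0.37500 = 0.063596, so P(H|E) = 0.063596/(1+0.063596) = 0.060.

P(H | E) ≈ 0.060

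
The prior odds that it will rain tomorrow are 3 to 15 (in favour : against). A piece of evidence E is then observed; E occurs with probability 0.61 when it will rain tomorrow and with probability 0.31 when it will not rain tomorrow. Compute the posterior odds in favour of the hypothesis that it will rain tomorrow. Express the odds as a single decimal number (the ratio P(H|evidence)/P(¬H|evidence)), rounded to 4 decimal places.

Prior odds = 3/15 = 0.20000. In log-odds, ln(0.20000) = -1.6094.
Add log likelihood ratio: ln(1.9677) = 0.67689.
Posterior log-odds = -0.93255, so posterior odds = exp(-0.93255) = 0.39355.

Posterior odds ≈ 0.3935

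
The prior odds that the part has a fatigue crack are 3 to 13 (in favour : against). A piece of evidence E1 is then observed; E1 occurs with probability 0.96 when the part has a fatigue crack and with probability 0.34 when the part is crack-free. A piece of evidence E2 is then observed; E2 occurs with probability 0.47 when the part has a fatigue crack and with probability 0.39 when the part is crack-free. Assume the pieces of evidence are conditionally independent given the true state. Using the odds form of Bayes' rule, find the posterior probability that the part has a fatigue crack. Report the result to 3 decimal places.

Posterior probability ≈ 0.440

Prior odds = 3/13 = 0.23077. In log-odds, ln(0.23077) = -1.4663.
Add log likelihood ratios: ln(2.8235) + ln(1.2051) = 1.2246.
Posterior log-odds = -0.24176, so posterior odds = exp(-0.24176) = 0.78524. Converting, P(H|E) = 0.78524/1.7852 = 0.440.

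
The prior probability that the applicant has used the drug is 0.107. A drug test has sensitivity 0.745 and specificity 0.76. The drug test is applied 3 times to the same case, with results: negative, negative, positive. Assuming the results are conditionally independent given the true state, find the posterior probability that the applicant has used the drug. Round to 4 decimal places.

With H the event that the applicant has used the drug, the joint likelihood of the observed sequence is P(data|H) = 0.255·0.255·0.745 = 0.048444 and P(data|¬H) = 0.76·0.76·0.24 = 0.13862.
Bayes: P(H|data) = 0.107·0.048444 / (0.107·0.048444 + 0.893·0.13862) = 0.0051835/0.12897 = 0.0402.

Posterior P(H) ≈ 0.0402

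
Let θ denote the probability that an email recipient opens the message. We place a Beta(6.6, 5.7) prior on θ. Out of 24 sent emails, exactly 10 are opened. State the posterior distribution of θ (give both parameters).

The binomial likelihood is conjugate to the Beta prior: with 10 successes and 14 failures, the posterior is Beta(6.6+10, 5.7+14) = Beta(16.6, 19.7).

Posterior: Beta(16.6, 19.7)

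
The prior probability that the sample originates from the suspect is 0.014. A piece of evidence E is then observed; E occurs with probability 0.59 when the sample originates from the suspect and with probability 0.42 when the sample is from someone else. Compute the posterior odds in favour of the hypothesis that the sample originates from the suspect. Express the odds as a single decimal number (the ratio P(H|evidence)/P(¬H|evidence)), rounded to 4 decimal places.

Prior odds = 0.014/(1−0.014) = 0.014199. In log-odds, ln(0.014199) = -4.2546.
Add log likelihood ratio: ln(1.4048) = 0.33987.
Posterior log-odds = -3.9147, so posterior odds = exp(-3.9147) = 0.019946.

Posterior odds ≈ 0.0199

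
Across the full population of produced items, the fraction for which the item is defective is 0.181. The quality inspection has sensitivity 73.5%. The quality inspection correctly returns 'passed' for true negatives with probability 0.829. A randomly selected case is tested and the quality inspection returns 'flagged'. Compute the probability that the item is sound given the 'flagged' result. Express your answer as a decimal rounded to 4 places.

P(¬H | E) ≈ 0.5128

Let H be the event that the item is defective. P(H) = 0.181, so P(¬H) = 0.819. With E the 'flagged' result, P(E|H) = 0.735 and P(E|¬H) = 0.171.
P(E) = 0.735·0.181 + 0.171·0.819 = 0.13303 + 0.14005 = 0.27308.
By Bayes' theorem, P(H|E) = 0.13303 / 0.27308 = 0.4872. Hence P(¬H|E) = 1 − 0.4872 = 0.5128.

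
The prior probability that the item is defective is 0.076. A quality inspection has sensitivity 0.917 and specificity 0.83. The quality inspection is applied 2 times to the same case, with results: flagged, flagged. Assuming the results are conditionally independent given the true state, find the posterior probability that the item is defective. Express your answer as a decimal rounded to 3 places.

Posterior P(H) ≈ 0.705

Let H be the event that the item is defective; start with P(H) = 0.076. P('flagged'|H) = 0.917, P('flagged'|¬H) = 0.17.
Update on result 1 ('flagged'): P(H) ← 0.917·0.0760 / (0.917·0.0760 + 0.17·0.9240) = 0.069692/0.22677 = 0.3073.
Update on result 2 ('flagged'): P(H) ← 0.917·0.3073 / (0.917·0.3073 + 0.17·0.6927) = 0.28181/0.39957 = 0.7053.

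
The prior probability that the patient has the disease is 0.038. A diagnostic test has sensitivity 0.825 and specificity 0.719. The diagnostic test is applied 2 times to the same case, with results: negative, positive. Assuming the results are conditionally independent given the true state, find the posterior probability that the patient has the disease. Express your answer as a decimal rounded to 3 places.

Posterior P(H) ≈ 0.027

With H the event that the patient has the disease, the joint likelihood of the observed sequence is P(data|H) = 0.175·0.825 = 0.14437 and P(data|¬H) = 0.719·0.281 = 0.20204.
Bayes: P(H|data) = 0.038·0.14437 / (0.038·0.14437 + 0.962·0.20204) = 0.0054862/0.19985 = 0.0275.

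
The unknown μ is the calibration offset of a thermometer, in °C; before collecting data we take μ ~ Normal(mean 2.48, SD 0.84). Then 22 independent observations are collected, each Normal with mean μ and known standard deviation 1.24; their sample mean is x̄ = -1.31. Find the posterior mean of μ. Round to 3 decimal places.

Prior precision 1/τ₀² = 1/0.84² = 1.41723; data precision n/σ² = 22/1.24² = 14.3080.
Posterior precision = 1.41723 + 14.3080 = 15.7252.
Posterior mean = (1.41723·2.48 + 14.3080·-1.31) / 15.7252 = -0.968.

Posterior mean ≈ -0.968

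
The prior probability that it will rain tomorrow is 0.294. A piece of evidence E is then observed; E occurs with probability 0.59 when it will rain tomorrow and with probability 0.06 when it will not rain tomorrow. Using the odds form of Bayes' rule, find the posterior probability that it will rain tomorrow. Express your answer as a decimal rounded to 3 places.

Posterior probability ≈ 0.804

Prior odds = 0.294/(1−0.294) = 0.41643. In log-odds, ln(0.41643) = -0.87604.
Add log likelihood ratio: ln(9.8333) = 2.2858.
Posterior log-odds = 1.4097, so posterior odds = exp(1.4097) = 4.0949. Converting, P(H|E) = 4.0949/5.0949 = 0.804.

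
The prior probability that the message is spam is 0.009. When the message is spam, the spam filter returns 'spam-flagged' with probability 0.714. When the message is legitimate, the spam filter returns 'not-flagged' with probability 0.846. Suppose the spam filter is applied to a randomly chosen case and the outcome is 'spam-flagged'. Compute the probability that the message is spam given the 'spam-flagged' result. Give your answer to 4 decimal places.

Write H for 'the message is spam'. Prior odds H:¬H = 0.009/0.991 = 0.0090817. For the 'spam-flagged' outcome, the likelihood ratio is 0.714/0.154 = 4.6364.
Posterior odds = 0.0090817 × 4.6364 = 0.042106, so P(H|E) = 0.042106/(1+0.042106) = 0.0404.

P(H | E) ≈ 0.0404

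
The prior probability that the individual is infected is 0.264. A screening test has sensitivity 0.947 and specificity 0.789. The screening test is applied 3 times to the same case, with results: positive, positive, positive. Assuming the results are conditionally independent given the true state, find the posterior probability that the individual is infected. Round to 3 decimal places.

Posterior P(H) ≈ 0.970

Let H be the event that the individual is infected; start with P(H) = 0.264. P('positive'|H) = 0.947, P('positive'|¬H) = 0.211.
Update on result 1 ('positive'): P(H) ← 0.947·0.2640 / (0.947·0.2640 + 0.211·0.7360) = 0.25001/0.40530 = 0.6168.
Update on result 2 ('positive'): P(H) ← 0.947·0.6168 / (0.947·0.6168 + 0.211·0.3832) = 0.58415/0.66499 = 0.8784.
Update on result 3 ('positive'): P(H) ← 0.947·0.8784 / (0.947·0.8784 + 0.211·0.1216) = 0.83187/0.85752 = 0.9701.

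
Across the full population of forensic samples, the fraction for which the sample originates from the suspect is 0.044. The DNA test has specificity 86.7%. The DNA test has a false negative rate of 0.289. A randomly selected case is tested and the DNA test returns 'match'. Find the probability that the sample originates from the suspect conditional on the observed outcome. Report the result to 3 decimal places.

Write H for 'the sample originates from the suspect'. Prior odds H:¬H = 0.044/0.956 = 0.046025. For the 'match' outcome, the likelihood ratio is 0.711/0.133 = 5.3459.
Posterior odds = 0.046025 × 5.3459 = 0.24604, so P(H|E) = 0.24604/(1+0.24604) = 0.197.

P(H | E) ≈ 0.197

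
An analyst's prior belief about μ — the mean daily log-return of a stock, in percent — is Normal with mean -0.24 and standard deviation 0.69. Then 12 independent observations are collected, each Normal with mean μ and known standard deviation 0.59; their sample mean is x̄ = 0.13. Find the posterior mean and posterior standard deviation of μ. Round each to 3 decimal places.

Posterior mean ≈ 0.109; posterior SD ≈ 0.165

With known σ, the Normal prior is conjugate. Weight on the data is w = (n/σ²)/(n/σ² + 1/τ₀²) = 34.4729/(34.4729+2.10040) = 0.94257.
Posterior mean = w·x̄ + (1−w)·μ₀ = 0.94257·0.13 + 0.057430·-0.24 = 0.109. Posterior variance = 1/(34.4729+2.10040) = 0.0273424, so SD = 0.165.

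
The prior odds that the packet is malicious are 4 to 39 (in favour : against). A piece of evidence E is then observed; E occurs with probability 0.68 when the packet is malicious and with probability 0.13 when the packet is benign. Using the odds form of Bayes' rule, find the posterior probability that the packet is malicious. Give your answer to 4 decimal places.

Posterior probability ≈ 0.3492

Prior odds = 4/39 = 0.10256. In log-odds, ln(0.10256) = -2.2773.
Add log likelihood ratio: ln(5.2308) = 1.6546.
Posterior log-odds = -0.62271, so posterior odds = exp(-0.62271) = 0.53649. Converting, P(H|E) = 0.53649/1.5365 = 0.3492.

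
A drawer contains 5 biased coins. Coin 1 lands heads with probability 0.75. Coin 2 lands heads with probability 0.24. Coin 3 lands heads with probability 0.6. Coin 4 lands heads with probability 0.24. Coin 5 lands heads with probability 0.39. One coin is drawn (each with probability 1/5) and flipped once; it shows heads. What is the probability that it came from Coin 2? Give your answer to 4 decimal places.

Posterior probability ≈ 0.1081

P(heads|C1) = 0.75; P(heads|C2) = 0.24; P(heads|C3) = 0.6; P(heads|C4) = 0.24; P(heads|C5) = 0.39.
Prior × likelihood for each source: 0.2·0.75=0.1500, 0.2·0.24=0.04800, 0.2·0.6=0.1200, 0.2·0.24=0.04800, 0.2·0.39=0.07800. Summing gives P(heads) = 0.44400.
P(Coin 2 | heads) = 0.04800 / 0.44400 = 0.1081.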